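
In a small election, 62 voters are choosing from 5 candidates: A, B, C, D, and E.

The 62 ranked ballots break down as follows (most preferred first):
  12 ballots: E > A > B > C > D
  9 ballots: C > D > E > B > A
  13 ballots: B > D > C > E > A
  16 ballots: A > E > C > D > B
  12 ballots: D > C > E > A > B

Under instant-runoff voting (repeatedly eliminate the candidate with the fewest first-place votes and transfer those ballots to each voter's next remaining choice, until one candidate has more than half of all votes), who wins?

D

Round 1: A 16, B 13, C 9, D 12, E 12. C eliminated.
Round 2: A 16, B 13, D 21, E 12. E eliminated.
Round 3: A 28, B 13, D 21. B eliminated.
Round 4: A 28, D 34. D has a majority (≥32).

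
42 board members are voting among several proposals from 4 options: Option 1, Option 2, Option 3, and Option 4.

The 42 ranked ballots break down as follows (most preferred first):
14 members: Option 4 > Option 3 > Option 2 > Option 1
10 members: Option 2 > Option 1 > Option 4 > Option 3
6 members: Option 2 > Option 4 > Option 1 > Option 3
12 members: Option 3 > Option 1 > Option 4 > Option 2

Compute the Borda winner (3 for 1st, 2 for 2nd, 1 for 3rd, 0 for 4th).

Option 1: 14×0 + 10×2 + 6×1 + 12×2 = 50
Option 2: 14×1 + 10×3 + 6×3 + 12×0 = 62
Option 3: 14×2 + 10×0 + 6×0 + 12×3 = 64
Option 4: 14×3 + 10×1 + 6×2 + 12×1 = 76

Option 4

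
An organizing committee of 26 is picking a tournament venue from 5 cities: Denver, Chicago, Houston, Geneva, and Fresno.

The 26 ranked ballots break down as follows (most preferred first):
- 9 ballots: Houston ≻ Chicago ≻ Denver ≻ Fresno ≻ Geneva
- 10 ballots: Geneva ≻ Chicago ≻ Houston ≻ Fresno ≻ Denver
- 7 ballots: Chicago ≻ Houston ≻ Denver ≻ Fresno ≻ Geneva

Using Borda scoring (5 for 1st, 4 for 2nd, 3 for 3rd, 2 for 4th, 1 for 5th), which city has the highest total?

Chicago

Denver: 9×3 + 10×1 + 7×3 = 58
Chicago: 9×4 + 10×4 + 7×5 = 111
Houston: 9×5 + 10×3 + 7×4 = 103
Geneva: 9×1 + 10×5 + 7×1 = 66
Fresno: 9×2 + 10×2 + 7×2 = 52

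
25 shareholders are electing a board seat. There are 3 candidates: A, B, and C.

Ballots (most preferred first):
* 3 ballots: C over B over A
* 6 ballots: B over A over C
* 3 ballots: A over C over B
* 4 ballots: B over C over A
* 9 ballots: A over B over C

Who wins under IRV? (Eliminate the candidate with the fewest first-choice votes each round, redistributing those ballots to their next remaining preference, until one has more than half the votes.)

Round 1: A 12, B 10, C 3. C eliminated.
Round 2: A 12, B 13. B has a majority (≥13).

B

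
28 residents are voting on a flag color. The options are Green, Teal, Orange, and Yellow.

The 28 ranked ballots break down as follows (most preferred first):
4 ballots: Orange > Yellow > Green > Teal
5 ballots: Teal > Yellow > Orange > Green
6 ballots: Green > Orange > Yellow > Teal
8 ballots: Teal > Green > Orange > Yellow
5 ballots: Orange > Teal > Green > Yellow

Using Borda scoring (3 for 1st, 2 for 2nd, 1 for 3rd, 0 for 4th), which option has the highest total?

Orange

Green: 4×1 + 5×0 + 6×3 + 8×2 + 5×1 = 43
Teal: 4×0 + 5×3 + 6×0 + 8×3 + 5×2 = 49
Orange: 4×3 + 5×1 + 6×2 + 8×1 + 5×3 = 52
Yellow: 4×2 + 5×2 + 6×1 + 8×0 + 5×0 = 24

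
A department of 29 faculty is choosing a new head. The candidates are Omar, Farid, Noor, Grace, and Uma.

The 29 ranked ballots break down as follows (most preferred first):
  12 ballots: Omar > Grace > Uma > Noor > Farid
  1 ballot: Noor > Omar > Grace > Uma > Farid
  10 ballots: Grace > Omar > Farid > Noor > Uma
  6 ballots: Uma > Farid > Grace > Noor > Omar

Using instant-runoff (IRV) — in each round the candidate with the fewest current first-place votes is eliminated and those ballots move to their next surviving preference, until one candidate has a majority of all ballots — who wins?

Round 1: Omar 12, Farid 0, Noor 1, Grace 10, Uma 6. Farid eliminated.
Round 2: Omar 12, Noor 1, Grace 10, Uma 6. Noor eliminated.
Round 3: Omar 13, Grace 10, Uma 6. Uma eliminated.
Round 4: Omar 13, Grace 16. Grace has a majority (≥15).

Grace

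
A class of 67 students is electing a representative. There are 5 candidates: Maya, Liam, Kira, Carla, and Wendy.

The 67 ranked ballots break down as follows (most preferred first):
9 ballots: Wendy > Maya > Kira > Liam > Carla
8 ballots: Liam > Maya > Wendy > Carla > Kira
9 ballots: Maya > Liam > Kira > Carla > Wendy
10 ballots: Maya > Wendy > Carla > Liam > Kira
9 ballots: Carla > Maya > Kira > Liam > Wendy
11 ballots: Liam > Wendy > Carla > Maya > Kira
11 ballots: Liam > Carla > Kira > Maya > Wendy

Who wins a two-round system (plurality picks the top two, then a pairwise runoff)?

Maya

Round 1 first-place votes: Maya 19, Liam 30, Kira 0, Carla 9, Wendy 9. Liam and Maya advance.
Runoff: Liam is ranked above Maya on 30 ballots, Maya above Liam on 37.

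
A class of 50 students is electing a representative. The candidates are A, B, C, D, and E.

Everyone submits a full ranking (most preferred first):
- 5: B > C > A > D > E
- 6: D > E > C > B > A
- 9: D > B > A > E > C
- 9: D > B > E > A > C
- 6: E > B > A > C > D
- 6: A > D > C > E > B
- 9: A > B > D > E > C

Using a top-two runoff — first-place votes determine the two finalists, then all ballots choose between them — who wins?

Round 1 first-place votes: A 15, B 5, C 0, D 24, E 6. D and A advance.
Runoff: D is ranked above A on 24 ballots, A above D on 26.

A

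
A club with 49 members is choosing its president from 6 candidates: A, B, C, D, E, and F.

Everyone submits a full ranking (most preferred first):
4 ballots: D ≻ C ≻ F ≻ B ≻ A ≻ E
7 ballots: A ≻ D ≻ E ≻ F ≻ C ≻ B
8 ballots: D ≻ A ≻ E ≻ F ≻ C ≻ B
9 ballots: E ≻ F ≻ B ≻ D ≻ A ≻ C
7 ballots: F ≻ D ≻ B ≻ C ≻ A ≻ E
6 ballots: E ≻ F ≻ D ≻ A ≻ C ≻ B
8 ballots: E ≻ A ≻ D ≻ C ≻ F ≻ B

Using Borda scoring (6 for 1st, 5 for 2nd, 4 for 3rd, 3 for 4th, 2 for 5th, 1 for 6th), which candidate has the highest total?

A: 4×2 + 7×6 + 8×5 + 9×2 + 7×2 + 6×3 + 8×5 = 180
B: 4×3 + 7×1 + 8×1 + 9×4 + 7×4 + 6×1 + 8×1 = 105
C: 4×5 + 7×2 + 8×2 + 9×1 + 7×3 + 6×2 + 8×3 = 116
D: 4×6 + 7×5 + 8×6 + 9×3 + 7×5 + 6×4 + 8×4 = 225
E: 4×1 + 7×4 + 8×4 + 9×6 + 7×1 + 6×6 + 8×6 = 209
F: 4×4 + 7×3 + 8×3 + 9×5 + 7×6 + 6×5 + 8×2 = 194

D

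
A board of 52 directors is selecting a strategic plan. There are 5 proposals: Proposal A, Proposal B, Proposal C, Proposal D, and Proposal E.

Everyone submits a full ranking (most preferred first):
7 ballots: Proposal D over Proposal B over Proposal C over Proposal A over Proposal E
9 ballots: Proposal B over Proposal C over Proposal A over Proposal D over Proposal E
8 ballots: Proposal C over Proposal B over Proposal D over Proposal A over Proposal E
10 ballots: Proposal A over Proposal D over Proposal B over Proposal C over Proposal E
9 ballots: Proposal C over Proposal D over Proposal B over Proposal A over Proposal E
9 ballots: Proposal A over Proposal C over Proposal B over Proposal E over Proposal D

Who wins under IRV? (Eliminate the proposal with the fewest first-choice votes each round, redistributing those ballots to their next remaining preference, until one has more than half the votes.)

Round 1: Proposal A 19, Proposal B 9, Proposal C 17, Proposal D 7, Proposal E 0. Proposal E eliminated.
Round 2: Proposal A 19, Proposal B 9, Proposal C 17, Proposal D 7. Proposal D eliminated.
Round 3: Proposal A 19, Proposal B 16, Proposal C 17. Proposal B eliminated.
Round 4: Proposal A 19, Proposal C 33. Proposal C has a majority (≥27).

Proposal C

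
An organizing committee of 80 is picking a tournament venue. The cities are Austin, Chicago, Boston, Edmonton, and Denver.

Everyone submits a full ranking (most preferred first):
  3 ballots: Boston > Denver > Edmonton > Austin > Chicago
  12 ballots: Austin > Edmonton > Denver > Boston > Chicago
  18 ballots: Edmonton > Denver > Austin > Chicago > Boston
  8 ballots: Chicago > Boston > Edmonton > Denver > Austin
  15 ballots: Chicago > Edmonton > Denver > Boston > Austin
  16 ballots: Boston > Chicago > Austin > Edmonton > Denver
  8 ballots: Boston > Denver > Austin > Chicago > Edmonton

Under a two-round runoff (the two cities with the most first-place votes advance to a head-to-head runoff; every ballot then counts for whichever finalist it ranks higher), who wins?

Chicago

Round 1 first-place votes: Austin 12, Chicago 23, Boston 27, Edmonton 18, Denver 0. Boston and Chicago advance.
Runoff: Boston is ranked above Chicago on 39 ballots, Chicago above Boston on 41.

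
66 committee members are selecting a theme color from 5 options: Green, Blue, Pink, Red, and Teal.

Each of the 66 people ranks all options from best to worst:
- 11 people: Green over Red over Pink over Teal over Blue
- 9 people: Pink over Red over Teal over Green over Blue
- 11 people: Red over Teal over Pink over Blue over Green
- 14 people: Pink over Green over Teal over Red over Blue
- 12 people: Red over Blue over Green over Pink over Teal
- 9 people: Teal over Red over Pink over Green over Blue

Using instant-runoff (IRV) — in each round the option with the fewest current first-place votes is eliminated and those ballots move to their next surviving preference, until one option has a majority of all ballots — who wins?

Round 1: Green 11, Blue 0, Pink 23, Red 23, Teal 9. Blue eliminated.
Round 2: Green 11, Pink 23, Red 23, Teal 9. Teal eliminated.
Round 3: Green 11, Pink 23, Red 32. Green eliminated.
Round 4: Pink 23, Red 43. Red has a majority (≥34).

Red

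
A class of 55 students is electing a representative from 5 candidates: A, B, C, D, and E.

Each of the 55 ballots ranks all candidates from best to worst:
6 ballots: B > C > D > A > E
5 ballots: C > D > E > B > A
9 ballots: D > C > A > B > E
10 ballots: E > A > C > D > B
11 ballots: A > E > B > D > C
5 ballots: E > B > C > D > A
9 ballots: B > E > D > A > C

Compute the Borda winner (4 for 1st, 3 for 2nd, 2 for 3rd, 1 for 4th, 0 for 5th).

A: 6×1 + 5×0 + 9×2 + 10×3 + 11×4 + 5×0 + 9×1 = 107
B: 6×4 + 5×1 + 9×1 + 10×0 + 11×2 + 5×3 + 9×4 = 111
C: 6×3 + 5×4 + 9×3 + 10×2 + 11×0 + 5×2 + 9×0 = 95
D: 6×2 + 5×3 + 9×4 + 10×1 + 11×1 + 5×1 + 9×2 = 107
E: 6×0 + 5×2 + 9×0 + 10×4 + 11×3 + 5×4 + 9×3 = 130

E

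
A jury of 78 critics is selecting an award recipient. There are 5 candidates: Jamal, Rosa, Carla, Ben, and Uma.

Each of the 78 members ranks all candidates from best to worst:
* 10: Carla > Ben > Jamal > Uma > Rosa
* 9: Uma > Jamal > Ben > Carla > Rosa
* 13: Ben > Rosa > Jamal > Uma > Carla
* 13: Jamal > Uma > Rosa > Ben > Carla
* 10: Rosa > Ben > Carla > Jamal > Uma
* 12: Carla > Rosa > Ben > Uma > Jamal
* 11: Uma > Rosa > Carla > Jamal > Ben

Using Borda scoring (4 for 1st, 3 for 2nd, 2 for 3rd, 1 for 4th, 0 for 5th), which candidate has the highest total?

Rosa

Jamal: 10×2 + 9×3 + 13×2 + 13×4 + 10×1 + 12×0 + 11×1 = 146
Rosa: 10×0 + 9×0 + 13×3 + 13×2 + 10×4 + 12×3 + 11×3 = 174
Carla: 10×4 + 9×1 + 13×0 + 13×0 + 10×2 + 12×4 + 11×2 = 139
Ben: 10×3 + 9×2 + 13×4 + 13×1 + 10×3 + 12×2 + 11×0 = 167
Uma: 10×1 + 9×4 + 13×1 + 13×3 + 10×0 + 12×1 + 11×4 = 154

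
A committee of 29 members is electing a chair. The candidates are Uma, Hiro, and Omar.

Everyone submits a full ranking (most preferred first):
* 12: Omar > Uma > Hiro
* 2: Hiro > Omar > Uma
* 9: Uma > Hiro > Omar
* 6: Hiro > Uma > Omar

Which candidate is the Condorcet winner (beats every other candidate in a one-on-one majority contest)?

Uma vs Hiro: 21–8
Uma vs Omar: 15–14
Uma beats every other candidate.

Uma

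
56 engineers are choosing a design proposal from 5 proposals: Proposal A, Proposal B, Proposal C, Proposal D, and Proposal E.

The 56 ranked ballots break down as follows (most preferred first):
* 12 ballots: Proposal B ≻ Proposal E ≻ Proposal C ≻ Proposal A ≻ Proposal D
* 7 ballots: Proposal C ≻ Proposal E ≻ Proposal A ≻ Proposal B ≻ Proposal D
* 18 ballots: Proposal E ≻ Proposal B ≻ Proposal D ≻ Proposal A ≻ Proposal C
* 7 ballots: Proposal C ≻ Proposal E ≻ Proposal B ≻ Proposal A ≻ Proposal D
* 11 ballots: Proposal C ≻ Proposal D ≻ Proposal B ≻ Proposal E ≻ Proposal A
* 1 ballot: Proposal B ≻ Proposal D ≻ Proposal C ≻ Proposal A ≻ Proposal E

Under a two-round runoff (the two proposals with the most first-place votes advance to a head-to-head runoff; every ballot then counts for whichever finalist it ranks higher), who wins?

Proposal E

Round 1 first-place votes: Proposal A 0, Proposal B 13, Proposal C 25, Proposal D 0, Proposal E 18. Proposal C and Proposal E advance.
Runoff: Proposal C is ranked above Proposal E on 26 ballots, Proposal E above Proposal C on 30.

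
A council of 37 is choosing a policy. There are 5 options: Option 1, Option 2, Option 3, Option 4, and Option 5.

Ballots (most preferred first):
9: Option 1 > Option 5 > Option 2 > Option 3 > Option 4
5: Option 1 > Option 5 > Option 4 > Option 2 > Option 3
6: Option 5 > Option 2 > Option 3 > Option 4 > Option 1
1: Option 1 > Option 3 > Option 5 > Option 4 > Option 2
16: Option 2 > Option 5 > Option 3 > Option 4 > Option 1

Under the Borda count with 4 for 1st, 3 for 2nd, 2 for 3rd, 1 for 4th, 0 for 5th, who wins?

Option 1: 9×4 + 5×4 + 6×0 + 1×4 + 16×0 = 60
Option 2: 9×2 + 5×1 + 6×3 + 1×0 + 16×4 = 105
Option 3: 9×1 + 5×0 + 6×2 + 1×3 + 16×2 = 56
Option 4: 9×0 + 5×2 + 6×1 + 1×1 + 16×1 = 33
Option 5: 9×3 + 5×3 + 6×4 + 1×2 + 16×3 = 116

Option 5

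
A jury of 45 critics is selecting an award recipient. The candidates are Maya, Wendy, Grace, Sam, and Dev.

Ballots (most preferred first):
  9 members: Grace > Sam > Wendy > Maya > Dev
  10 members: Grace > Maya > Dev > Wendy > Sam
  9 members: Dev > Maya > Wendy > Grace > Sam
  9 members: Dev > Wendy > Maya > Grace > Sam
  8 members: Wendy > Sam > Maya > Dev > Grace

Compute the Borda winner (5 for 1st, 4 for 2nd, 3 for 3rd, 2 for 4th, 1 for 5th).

Maya: 9×2 + 10×4 + 9×4 + 9×3 + 8×3 = 145
Wendy: 9×3 + 10×2 + 9×3 + 9×4 + 8×5 = 150
Grace: 9×5 + 10×5 + 9×2 + 9×2 + 8×1 = 139
Sam: 9×4 + 10×1 + 9×1 + 9×1 + 8×4 = 96
Dev: 9×1 + 10×3 + 9×5 + 9×5 + 8×2 = 145

Wendy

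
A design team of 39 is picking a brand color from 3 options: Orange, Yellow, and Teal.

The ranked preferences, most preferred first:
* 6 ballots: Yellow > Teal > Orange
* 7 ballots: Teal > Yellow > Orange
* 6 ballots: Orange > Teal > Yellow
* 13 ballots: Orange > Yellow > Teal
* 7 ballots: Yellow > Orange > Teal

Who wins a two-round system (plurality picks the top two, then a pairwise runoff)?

Round 1 first-place votes: Orange 19, Yellow 13, Teal 7. Orange and Yellow advance.
Runoff: Orange is ranked above Yellow on 19 ballots, Yellow above Orange on 20.

Yellow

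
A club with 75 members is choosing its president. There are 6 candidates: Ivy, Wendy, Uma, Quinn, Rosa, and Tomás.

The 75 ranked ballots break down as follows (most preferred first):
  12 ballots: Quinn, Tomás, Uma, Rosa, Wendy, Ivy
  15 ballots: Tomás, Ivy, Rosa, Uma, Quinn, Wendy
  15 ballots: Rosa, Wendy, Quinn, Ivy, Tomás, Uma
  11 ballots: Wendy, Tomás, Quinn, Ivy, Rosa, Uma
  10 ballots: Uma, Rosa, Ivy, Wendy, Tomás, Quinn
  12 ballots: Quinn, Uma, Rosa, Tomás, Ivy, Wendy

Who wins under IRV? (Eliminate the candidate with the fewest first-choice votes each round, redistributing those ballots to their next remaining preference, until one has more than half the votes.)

Round 1: Ivy 0, Wendy 11, Uma 10, Quinn 24, Rosa 15, Tomás 15. Ivy eliminated.
Round 2: Wendy 11, Uma 10, Quinn 24, Rosa 15, Tomás 15. Uma eliminated.
Round 3: Wendy 11, Quinn 24, Rosa 25, Tomás 15. Wendy eliminated.
Round 4: Quinn 24, Rosa 25, Tomás 26. Quinn eliminated.
Round 5: Rosa 37, Tomás 38. Tomás has a majority (≥38).

Tomás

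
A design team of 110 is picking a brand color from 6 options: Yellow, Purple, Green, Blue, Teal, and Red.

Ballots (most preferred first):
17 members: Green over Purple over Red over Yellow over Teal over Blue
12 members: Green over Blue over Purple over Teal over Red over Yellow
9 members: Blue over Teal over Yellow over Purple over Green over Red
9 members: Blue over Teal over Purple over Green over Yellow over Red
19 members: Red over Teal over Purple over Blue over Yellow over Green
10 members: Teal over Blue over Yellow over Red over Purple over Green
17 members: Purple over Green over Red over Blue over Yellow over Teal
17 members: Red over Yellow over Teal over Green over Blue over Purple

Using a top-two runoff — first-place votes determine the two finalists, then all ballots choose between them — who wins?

Green

Round 1 first-place votes: Yellow 0, Purple 17, Green 29, Blue 18, Teal 10, Red 36. Red and Green advance.
Runoff: Red is ranked above Green on 46 ballots, Green above Red on 64.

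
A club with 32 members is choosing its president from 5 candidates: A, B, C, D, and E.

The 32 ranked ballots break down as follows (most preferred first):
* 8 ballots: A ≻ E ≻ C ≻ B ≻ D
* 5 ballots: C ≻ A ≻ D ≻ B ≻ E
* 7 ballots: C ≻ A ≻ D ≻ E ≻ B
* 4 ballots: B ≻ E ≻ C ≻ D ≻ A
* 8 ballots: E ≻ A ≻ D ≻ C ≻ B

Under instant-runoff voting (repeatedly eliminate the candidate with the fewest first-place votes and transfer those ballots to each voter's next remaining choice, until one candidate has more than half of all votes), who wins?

Round 1: A 8, B 4, C 12, D 0, E 8. D eliminated.
Round 2: A 8, B 4, C 12, E 8. B eliminated.
Round 3: A 8, C 12, E 12. A eliminated.
Round 4: C 12, E 20. E has a majority (≥17).

E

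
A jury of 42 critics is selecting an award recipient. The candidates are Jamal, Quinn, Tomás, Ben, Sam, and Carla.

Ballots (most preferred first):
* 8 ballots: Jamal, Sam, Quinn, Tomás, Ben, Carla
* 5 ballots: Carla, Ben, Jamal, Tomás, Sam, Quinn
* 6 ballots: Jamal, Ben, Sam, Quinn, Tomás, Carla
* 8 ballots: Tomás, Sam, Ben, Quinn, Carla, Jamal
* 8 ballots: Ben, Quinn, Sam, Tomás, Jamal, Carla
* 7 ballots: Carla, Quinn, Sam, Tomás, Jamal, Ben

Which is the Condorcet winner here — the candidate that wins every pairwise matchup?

Sam vs Jamal: 23–19
Sam vs Quinn: 27–15
Sam vs Tomás: 29–13
Sam vs Ben: 23–19
Sam vs Carla: 30–12
Sam beats every other candidate.

Sam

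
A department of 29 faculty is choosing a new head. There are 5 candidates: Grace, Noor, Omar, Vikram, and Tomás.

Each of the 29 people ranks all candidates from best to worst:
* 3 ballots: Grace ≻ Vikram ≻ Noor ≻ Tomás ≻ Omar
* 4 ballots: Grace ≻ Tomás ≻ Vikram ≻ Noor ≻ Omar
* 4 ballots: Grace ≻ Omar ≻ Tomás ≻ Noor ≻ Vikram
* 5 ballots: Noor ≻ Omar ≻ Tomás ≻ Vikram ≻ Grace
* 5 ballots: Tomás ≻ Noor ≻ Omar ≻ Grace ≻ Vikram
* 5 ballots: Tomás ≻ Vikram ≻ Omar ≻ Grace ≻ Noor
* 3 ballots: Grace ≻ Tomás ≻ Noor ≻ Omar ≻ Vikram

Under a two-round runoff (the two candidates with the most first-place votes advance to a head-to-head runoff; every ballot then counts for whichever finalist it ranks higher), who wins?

Round 1 first-place votes: Grace 14, Noor 5, Omar 0, Vikram 0, Tomás 10. Grace and Tomás advance.
Runoff: Grace is ranked above Tomás on 14 ballots, Tomás above Grace on 15.

Tomás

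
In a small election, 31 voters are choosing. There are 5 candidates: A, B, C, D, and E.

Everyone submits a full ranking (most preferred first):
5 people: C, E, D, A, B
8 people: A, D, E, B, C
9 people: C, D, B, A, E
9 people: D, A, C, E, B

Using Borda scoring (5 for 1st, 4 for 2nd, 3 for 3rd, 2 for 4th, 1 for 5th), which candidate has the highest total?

D

A: 5×2 + 8×5 + 9×2 + 9×4 = 104
B: 5×1 + 8×2 + 9×3 + 9×1 = 57
C: 5×5 + 8×1 + 9×5 + 9×3 = 105
D: 5×3 + 8×4 + 9×4 + 9×5 = 128
E: 5×4 + 8×3 + 9×1 + 9×2 = 71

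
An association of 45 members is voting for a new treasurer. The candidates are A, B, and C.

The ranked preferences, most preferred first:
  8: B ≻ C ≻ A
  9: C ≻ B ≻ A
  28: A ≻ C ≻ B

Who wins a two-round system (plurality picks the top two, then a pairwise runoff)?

A

Round 1 first-place votes: A 28, B 8, C 9. A and C advance.
Runoff: A is ranked above C on 28 ballots, C above A on 17.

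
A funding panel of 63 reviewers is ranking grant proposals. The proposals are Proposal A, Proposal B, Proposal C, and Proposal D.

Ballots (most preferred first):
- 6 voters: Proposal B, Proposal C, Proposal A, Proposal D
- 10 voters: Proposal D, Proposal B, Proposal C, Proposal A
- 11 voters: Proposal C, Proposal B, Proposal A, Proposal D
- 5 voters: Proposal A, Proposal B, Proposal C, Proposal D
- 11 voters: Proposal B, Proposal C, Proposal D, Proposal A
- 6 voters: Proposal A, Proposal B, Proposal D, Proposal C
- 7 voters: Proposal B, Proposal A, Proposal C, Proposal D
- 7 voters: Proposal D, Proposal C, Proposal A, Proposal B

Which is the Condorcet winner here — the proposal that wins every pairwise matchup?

Proposal B vs Proposal A: 45–18
Proposal B vs Proposal C: 45–18
Proposal B vs Proposal D: 46–17
Proposal B beats every other proposal.

Proposal B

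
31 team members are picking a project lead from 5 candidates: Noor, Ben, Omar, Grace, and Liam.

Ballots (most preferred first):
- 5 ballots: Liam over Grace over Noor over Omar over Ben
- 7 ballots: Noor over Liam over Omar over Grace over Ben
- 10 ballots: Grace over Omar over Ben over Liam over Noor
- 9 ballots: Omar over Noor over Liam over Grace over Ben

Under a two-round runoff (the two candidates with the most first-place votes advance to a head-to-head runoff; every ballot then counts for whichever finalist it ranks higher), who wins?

Omar

Round 1 first-place votes: Noor 7, Ben 0, Omar 9, Grace 10, Liam 5. Grace and Omar advance.
Runoff: Grace is ranked above Omar on 15 ballots, Omar above Grace on 16.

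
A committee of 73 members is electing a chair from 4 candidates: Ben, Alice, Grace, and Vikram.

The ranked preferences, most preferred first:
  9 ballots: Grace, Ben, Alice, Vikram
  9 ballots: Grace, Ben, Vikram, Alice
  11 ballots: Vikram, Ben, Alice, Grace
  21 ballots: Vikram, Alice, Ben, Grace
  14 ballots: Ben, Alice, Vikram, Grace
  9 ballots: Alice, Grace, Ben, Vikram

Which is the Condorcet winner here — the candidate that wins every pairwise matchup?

Ben vs Alice: 43–30
Ben vs Grace: 46–27
Ben vs Vikram: 41–32
Ben beats every other candidate.

Ben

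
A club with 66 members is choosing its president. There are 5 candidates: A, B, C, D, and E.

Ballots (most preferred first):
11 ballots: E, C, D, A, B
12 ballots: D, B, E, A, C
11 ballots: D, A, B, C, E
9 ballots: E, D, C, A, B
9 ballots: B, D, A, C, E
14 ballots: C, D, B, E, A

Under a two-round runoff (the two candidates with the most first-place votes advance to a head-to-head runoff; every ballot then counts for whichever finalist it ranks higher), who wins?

D

Round 1 first-place votes: A 0, B 9, C 14, D 23, E 20. D and E advance.
Runoff: D is ranked above E on 46 ballots, E above D on 20.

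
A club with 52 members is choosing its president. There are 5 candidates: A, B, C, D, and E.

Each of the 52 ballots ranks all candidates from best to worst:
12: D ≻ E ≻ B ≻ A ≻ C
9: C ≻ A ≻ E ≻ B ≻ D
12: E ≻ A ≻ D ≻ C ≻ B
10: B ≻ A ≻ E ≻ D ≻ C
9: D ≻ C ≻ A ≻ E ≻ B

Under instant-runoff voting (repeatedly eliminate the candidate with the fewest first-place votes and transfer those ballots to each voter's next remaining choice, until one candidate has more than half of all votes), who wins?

Round 1: A 0, B 10, C 9, D 21, E 12. A eliminated.
Round 2: B 10, C 9, D 21, E 12. C eliminated.
Round 3: B 10, D 21, E 21. B eliminated.
Round 4: D 21, E 31. E has a majority (≥27).

E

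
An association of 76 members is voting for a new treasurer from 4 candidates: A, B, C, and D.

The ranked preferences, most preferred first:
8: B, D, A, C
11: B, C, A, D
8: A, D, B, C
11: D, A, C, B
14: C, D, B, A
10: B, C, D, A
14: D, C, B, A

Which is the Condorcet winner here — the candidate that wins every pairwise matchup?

D vs A: 57–19
D vs B: 47–29
D vs C: 41–35
D beats every other candidate.

D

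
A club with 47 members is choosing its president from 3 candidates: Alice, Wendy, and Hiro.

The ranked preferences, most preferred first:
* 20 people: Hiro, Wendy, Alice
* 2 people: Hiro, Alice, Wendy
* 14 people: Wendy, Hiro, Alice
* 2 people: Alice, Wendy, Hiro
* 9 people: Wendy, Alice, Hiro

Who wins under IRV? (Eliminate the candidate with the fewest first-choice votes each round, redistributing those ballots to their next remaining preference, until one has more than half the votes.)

Round 1: Alice 2, Wendy 23, Hiro 22. Alice eliminated.
Round 2: Wendy 25, Hiro 22. Wendy has a majority (≥24).

Wendy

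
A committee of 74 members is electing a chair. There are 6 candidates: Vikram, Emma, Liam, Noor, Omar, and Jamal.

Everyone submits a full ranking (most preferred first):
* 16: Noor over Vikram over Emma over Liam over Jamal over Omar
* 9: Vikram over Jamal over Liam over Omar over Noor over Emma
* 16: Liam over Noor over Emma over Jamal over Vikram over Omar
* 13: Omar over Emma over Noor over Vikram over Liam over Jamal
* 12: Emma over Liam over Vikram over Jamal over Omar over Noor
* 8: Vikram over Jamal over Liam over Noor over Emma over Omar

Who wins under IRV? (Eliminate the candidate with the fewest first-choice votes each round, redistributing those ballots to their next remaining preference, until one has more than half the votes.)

Round 1: Vikram 17, Emma 12, Liam 16, Noor 16, Omar 13, Jamal 0. Jamal eliminated.
Round 2: Vikram 17, Emma 12, Liam 16, Noor 16, Omar 13. Emma eliminated.
Round 3: Vikram 17, Liam 28, Noor 16, Omar 13. Omar eliminated.
Round 4: Vikram 17, Liam 28, Noor 29. Vikram eliminated.
Round 5: Liam 45, Noor 29. Liam has a majority (≥38).

Liam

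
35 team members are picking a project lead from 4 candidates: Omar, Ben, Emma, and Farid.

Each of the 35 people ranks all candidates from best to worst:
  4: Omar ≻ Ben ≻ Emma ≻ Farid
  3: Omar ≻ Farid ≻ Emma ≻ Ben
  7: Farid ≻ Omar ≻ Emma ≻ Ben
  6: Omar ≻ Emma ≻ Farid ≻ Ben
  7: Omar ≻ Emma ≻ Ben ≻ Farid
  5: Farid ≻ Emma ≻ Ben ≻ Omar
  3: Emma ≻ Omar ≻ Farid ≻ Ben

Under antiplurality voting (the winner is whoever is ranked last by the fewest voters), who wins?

Emma

Last-place votes: Omar 5, Ben 19, Emma 0, Farid 11.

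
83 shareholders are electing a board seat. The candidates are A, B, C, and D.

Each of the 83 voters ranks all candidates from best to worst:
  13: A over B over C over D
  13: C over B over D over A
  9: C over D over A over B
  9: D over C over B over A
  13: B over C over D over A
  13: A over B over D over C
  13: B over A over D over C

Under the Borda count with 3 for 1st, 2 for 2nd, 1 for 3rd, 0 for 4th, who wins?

A: 13×3 + 13×0 + 9×1 + 9×0 + 13×0 + 13×3 + 13×2 = 113
B: 13×2 + 13×2 + 9×0 + 9×1 + 13×3 + 13×2 + 13×3 = 165
C: 13×1 + 13×3 + 9×3 + 9×2 + 13×2 + 13×0 + 13×0 = 123
D: 13×0 + 13×1 + 9×2 + 9×3 + 13×1 + 13×1 + 13×1 = 97

B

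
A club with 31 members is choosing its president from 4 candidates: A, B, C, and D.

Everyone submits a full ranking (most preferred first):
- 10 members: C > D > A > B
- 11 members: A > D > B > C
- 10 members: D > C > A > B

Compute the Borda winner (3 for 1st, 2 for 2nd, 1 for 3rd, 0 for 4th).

D

A: 10×1 + 11×3 + 10×1 = 53
B: 10×0 + 11×1 + 10×0 = 11
C: 10×3 + 11×0 + 10×2 = 50
D: 10×2 + 11×2 + 10×3 = 72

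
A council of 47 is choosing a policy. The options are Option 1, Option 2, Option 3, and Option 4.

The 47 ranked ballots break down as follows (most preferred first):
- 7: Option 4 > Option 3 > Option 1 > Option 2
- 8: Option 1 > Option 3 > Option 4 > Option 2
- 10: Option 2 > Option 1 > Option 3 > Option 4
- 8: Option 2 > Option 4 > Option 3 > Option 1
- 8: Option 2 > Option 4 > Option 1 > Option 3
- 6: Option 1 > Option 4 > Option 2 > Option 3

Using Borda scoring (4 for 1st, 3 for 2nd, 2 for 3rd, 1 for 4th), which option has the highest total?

Option 1: 7×2 + 8×4 + 10×3 + 8×1 + 8×2 + 6×4 = 124
Option 2: 7×1 + 8×1 + 10×4 + 8×4 + 8×4 + 6×2 = 131
Option 3: 7×3 + 8×3 + 10×2 + 8×2 + 8×1 + 6×1 = 95
Option 4: 7×4 + 8×2 + 10×1 + 8×3 + 8×3 + 6×3 = 120

Option 2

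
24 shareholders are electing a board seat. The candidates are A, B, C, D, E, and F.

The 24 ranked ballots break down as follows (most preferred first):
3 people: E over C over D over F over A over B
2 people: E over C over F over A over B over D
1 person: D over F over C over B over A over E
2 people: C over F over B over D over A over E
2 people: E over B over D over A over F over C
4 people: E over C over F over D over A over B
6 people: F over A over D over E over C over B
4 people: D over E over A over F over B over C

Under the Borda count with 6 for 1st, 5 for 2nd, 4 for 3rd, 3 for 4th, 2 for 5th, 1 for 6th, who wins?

E

A: 3×2 + 2×3 + 1×2 + 2×2 + 2×3 + 4×2 + 6×5 + 4×4 = 78
B: 3×1 + 2×2 + 1×3 + 2×4 + 2×5 + 4×1 + 6×1 + 4×2 = 46
C: 3×5 + 2×5 + 1×4 + 2×6 + 2×1 + 4×5 + 6×2 + 4×1 = 79
D: 3×4 + 2×1 + 1×6 + 2×3 + 2×4 + 4×3 + 6×4 + 4×6 = 94
E: 3×6 + 2×6 + 1×1 + 2×1 + 2×6 + 4×6 + 6×3 + 4×5 = 107
F: 3×3 + 2×4 + 1×5 + 2×5 + 2×2 + 4×4 + 6×6 + 4×3 = 100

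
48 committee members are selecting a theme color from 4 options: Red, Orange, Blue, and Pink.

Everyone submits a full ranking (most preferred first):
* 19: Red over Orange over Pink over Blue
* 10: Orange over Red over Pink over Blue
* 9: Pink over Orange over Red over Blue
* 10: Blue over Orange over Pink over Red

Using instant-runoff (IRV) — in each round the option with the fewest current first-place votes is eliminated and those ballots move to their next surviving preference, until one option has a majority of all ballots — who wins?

Orange

Round 1: Red 19, Orange 10, Blue 10, Pink 9. Pink eliminated.
Round 2: Red 19, Orange 19, Blue 10. Blue eliminated.
Round 3: Red 19, Orange 29. Orange has a majority (≥25).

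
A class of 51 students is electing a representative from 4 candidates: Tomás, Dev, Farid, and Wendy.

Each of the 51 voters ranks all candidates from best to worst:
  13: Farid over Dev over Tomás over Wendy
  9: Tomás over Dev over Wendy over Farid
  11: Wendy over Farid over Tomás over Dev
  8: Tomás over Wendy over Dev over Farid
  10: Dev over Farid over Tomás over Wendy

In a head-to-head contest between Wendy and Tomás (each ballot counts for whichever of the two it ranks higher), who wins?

Tomás

Wendy is ranked above Tomás on 11 ballots; Tomás above Wendy on 40.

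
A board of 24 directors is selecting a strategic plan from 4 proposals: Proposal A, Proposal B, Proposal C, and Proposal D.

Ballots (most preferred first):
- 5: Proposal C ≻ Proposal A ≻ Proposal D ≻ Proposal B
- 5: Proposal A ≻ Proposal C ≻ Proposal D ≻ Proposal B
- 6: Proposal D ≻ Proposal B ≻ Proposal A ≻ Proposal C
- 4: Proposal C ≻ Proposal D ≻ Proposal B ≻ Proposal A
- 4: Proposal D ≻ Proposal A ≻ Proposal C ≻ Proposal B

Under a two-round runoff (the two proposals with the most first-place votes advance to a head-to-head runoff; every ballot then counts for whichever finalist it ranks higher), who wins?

Round 1 first-place votes: Proposal A 5, Proposal B 0, Proposal C 9, Proposal D 10. Proposal D and Proposal C advance.
Runoff: Proposal D is ranked above Proposal C on 10 ballots, Proposal C above Proposal D on 14.

Proposal C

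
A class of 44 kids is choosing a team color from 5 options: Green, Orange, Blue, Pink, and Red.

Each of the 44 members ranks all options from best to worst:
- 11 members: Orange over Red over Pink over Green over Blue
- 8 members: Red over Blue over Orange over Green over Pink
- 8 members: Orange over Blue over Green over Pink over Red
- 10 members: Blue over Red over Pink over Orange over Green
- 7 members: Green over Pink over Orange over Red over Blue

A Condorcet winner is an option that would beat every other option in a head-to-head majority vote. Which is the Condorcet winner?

Orange vs Green: 37–7
Orange vs Blue: 26–18
Orange vs Pink: 27–17
Orange vs Red: 26–18
Orange beats every other option.

Orange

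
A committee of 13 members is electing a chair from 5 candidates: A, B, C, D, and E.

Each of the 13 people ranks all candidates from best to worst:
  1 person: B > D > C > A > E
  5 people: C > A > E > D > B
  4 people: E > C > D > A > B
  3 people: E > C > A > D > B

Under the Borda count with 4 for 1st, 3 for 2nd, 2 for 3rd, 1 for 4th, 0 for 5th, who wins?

A: 1×1 + 5×3 + 4×1 + 3×2 = 26
B: 1×4 + 5×0 + 4×0 + 3×0 = 4
C: 1×2 + 5×4 + 4×3 + 3×3 = 43
D: 1×3 + 5×1 + 4×2 + 3×1 = 19
E: 1×0 + 5×2 + 4×4 + 3×4 = 38

C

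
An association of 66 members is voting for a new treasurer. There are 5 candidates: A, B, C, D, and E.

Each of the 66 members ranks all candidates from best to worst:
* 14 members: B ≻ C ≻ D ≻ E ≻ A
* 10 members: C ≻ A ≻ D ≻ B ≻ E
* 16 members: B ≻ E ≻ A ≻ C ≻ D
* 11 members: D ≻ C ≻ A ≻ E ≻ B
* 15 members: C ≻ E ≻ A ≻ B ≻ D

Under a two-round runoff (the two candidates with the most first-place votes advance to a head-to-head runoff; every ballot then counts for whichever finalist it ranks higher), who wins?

C

Round 1 first-place votes: A 0, B 30, C 25, D 11, E 0. B and C advance.
Runoff: B is ranked above C on 30 ballots, C above B on 36.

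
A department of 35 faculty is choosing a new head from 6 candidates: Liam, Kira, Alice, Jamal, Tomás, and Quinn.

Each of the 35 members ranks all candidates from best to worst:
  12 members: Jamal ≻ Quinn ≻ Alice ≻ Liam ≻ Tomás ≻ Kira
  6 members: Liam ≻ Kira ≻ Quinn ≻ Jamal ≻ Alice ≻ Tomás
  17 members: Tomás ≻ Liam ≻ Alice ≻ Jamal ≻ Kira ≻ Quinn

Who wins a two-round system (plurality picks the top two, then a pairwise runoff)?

Round 1 first-place votes: Liam 6, Kira 0, Alice 0, Jamal 12, Tomás 17, Quinn 0. Tomás and Jamal advance.
Runoff: Tomás is ranked above Jamal on 17 ballots, Jamal above Tomás on 18.

Jamal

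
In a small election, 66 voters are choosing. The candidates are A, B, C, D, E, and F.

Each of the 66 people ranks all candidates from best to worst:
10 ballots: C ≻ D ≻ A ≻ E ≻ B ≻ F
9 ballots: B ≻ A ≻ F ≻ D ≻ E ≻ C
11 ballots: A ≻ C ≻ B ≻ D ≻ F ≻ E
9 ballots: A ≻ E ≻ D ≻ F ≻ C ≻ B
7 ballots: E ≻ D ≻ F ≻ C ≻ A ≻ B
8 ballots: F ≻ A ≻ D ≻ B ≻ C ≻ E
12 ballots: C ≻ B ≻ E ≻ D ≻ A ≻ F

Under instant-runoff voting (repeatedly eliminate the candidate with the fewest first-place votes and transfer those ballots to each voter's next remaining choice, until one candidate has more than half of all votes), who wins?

A

Round 1: A 20, B 9, C 22, D 0, E 7, F 8. D eliminated.
Round 2: A 20, B 9, C 22, E 7, F 8. E eliminated.
Round 3: A 20, B 9, C 22, F 15. B eliminated.
Round 4: A 29, C 22, F 15. F eliminated.
Round 5: A 37, C 29. A has a majority (≥34).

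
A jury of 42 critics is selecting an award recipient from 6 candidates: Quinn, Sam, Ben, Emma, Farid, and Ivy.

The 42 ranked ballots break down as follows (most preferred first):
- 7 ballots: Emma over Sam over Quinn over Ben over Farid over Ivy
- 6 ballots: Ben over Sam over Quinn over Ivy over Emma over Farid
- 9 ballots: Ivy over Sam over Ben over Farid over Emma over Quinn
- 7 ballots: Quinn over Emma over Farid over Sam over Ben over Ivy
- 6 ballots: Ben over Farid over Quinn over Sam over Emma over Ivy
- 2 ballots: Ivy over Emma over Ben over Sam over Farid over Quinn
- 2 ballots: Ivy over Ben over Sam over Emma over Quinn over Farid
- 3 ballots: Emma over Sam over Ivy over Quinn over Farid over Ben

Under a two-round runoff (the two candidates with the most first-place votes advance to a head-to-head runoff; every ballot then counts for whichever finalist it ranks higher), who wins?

Ben

Round 1 first-place votes: Quinn 7, Sam 0, Ben 12, Emma 10, Farid 0, Ivy 13. Ivy and Ben advance.
Runoff: Ivy is ranked above Ben on 16 ballots, Ben above Ivy on 26.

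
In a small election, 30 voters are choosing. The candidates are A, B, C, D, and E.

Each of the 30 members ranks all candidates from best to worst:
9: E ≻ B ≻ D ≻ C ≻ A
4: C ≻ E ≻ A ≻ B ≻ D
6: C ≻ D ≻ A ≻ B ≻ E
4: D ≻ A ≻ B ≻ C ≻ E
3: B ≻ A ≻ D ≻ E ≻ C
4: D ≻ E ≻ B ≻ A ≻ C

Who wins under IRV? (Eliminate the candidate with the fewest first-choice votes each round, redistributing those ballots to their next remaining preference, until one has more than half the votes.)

D

Round 1: A 0, B 3, C 10, D 8, E 9. A eliminated.
Round 2: B 3, C 10, D 8, E 9. B eliminated.
Round 3: C 10, D 11, E 9. E eliminated.
Round 4: C 10, D 20. D has a majority (≥16).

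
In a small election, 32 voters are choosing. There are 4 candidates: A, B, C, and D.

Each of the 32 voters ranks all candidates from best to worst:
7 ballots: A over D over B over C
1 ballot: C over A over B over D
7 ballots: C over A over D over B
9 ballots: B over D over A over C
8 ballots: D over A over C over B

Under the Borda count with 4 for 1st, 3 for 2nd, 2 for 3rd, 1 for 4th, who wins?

D

A: 7×4 + 1×3 + 7×3 + 9×2 + 8×3 = 94
B: 7×2 + 1×2 + 7×1 + 9×4 + 8×1 = 67
C: 7×1 + 1×4 + 7×4 + 9×1 + 8×2 = 64
D: 7×3 + 1×1 + 7×2 + 9×3 + 8×4 = 95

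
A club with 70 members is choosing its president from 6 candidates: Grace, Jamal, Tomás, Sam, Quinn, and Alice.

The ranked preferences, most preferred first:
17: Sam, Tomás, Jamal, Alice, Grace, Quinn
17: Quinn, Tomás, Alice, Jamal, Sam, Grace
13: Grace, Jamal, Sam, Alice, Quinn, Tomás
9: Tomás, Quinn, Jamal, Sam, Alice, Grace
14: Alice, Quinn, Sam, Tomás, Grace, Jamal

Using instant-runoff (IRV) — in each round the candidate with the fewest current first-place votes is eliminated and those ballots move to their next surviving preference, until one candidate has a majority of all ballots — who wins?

Round 1: Grace 13, Jamal 0, Tomás 9, Sam 17, Quinn 17, Alice 14. Jamal eliminated.
Round 2: Grace 13, Tomás 9, Sam 17, Quinn 17, Alice 14. Tomás eliminated.
Round 3: Grace 13, Sam 17, Quinn 26, Alice 14. Grace eliminated.
Round 4: Sam 30, Quinn 26, Alice 14. Alice eliminated.
Round 5: Sam 30, Quinn 40. Quinn has a majority (≥36).

Quinn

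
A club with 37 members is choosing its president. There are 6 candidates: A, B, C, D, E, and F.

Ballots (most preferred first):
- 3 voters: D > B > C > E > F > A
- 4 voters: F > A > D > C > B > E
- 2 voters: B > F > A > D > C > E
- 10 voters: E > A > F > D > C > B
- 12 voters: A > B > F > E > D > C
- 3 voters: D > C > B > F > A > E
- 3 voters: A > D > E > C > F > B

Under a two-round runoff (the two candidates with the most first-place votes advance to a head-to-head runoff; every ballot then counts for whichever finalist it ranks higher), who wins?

A

Round 1 first-place votes: A 15, B 2, C 0, D 6, E 10, F 4. A and E advance.
Runoff: A is ranked above E on 24 ballots, E above A on 13.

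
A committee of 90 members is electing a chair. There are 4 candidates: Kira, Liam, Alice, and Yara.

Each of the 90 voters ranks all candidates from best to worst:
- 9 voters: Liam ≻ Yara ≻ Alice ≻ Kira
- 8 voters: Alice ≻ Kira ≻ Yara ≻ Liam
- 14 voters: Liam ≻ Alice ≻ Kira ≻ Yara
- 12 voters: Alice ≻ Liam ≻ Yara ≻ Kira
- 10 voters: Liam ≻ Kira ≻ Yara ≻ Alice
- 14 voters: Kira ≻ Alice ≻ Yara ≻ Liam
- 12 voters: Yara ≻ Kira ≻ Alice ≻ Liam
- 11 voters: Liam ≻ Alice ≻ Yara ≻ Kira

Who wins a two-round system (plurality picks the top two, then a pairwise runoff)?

Round 1 first-place votes: Kira 14, Liam 44, Alice 20, Yara 12. Liam and Alice advance.
Runoff: Liam is ranked above Alice on 44 ballots, Alice above Liam on 46.

Alice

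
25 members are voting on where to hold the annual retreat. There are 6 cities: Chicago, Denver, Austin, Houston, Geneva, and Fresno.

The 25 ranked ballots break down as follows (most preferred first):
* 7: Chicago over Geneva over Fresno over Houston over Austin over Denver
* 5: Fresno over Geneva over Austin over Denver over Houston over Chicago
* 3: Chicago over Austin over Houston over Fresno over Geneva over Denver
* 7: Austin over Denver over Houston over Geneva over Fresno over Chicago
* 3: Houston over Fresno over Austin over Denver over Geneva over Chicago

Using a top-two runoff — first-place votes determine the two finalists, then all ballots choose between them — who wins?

Austin

Round 1 first-place votes: Chicago 10, Denver 0, Austin 7, Houston 3, Geneva 0, Fresno 5. Chicago and Austin advance.
Runoff: Chicago is ranked above Austin on 10 ballots, Austin above Chicago on 15.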